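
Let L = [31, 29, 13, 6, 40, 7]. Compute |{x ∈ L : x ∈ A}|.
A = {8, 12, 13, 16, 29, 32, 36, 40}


Set A = {8, 12, 13, 16, 29, 32, 36, 40}
Candidates: [31, 29, 13, 6, 40, 7]
Check each candidate:
31 ∉ A, 29 ∈ A, 13 ∈ A, 6 ∉ A, 40 ∈ A, 7 ∉ A
Count of candidates in A: 3

3


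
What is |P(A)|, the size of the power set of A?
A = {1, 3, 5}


Set A = {1, 3, 5}
|A| = 3
The power set P(A) contains all subsets of A.
|P(A)| = 2^|A| = 2^3 = 8

8


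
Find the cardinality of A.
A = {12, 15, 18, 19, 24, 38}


Set A = {12, 15, 18, 19, 24, 38}
Listing elements: 12, 15, 18, 19, 24, 38
Counting: 6 elements
|A| = 6

6


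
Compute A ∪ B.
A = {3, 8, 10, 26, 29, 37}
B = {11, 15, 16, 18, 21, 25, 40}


Set A = {3, 8, 10, 26, 29, 37}
Set B = {11, 15, 16, 18, 21, 25, 40}
A ∪ B includes all elements in either set.
Elements from A: {3, 8, 10, 26, 29, 37}
Elements from B not already included: {11, 15, 16, 18, 21, 25, 40}
A ∪ B = {3, 8, 10, 11, 15, 16, 18, 21, 25, 26, 29, 37, 40}

{3, 8, 10, 11, 15, 16, 18, 21, 25, 26, 29, 37, 40}


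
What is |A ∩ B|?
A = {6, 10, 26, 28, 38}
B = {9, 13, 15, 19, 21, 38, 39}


Set A = {6, 10, 26, 28, 38}
Set B = {9, 13, 15, 19, 21, 38, 39}
A ∩ B = {38}
|A ∩ B| = 1

1


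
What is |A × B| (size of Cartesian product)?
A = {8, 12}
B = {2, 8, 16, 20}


Set A = {8, 12} has 2 elements.
Set B = {2, 8, 16, 20} has 4 elements.
|A × B| = |A| × |B| = 2 × 4 = 8

8


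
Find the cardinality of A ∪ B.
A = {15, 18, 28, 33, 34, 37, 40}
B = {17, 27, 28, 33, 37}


Set A = {15, 18, 28, 33, 34, 37, 40}, |A| = 7
Set B = {17, 27, 28, 33, 37}, |B| = 5
A ∩ B = {28, 33, 37}, |A ∩ B| = 3
|A ∪ B| = |A| + |B| - |A ∩ B| = 7 + 5 - 3 = 9

9


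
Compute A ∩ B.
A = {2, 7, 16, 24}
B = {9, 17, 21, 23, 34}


Set A = {2, 7, 16, 24}
Set B = {9, 17, 21, 23, 34}
A ∩ B includes only elements in both sets.
Check each element of A against B:
2 ✗, 7 ✗, 16 ✗, 24 ✗
A ∩ B = {}

{}


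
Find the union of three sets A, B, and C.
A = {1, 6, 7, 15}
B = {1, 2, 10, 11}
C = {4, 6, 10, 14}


Set A = {1, 6, 7, 15}
Set B = {1, 2, 10, 11}
Set C = {4, 6, 10, 14}
First, A ∪ B = {1, 2, 6, 7, 10, 11, 15}
Then, (A ∪ B) ∪ C = {1, 2, 4, 6, 7, 10, 11, 14, 15}

{1, 2, 4, 6, 7, 10, 11, 14, 15}


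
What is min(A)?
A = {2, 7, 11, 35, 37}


Set A = {2, 7, 11, 35, 37}
Elements in ascending order: 2, 7, 11, 35, 37
The smallest element is 2.

2


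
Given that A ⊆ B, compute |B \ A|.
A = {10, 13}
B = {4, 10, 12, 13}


Set A = {10, 13}, |A| = 2
Set B = {4, 10, 12, 13}, |B| = 4
Since A ⊆ B: B \ A = {4, 12}
|B| - |A| = 4 - 2 = 2

2


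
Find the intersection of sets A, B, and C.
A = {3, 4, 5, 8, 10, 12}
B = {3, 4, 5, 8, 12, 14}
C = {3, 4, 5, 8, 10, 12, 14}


Set A = {3, 4, 5, 8, 10, 12}
Set B = {3, 4, 5, 8, 12, 14}
Set C = {3, 4, 5, 8, 10, 12, 14}
First, A ∩ B = {3, 4, 5, 8, 12}
Then, (A ∩ B) ∩ C = {3, 4, 5, 8, 12}

{3, 4, 5, 8, 12}


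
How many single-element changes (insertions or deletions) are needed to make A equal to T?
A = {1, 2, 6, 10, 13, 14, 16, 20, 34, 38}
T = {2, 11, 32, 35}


Set A = {1, 2, 6, 10, 13, 14, 16, 20, 34, 38}
Set T = {2, 11, 32, 35}
Elements to remove from A (in A, not in T): {1, 6, 10, 13, 14, 16, 20, 34, 38} → 9 removals
Elements to add to A (in T, not in A): {11, 32, 35} → 3 additions
Total edits = 9 + 3 = 12

12


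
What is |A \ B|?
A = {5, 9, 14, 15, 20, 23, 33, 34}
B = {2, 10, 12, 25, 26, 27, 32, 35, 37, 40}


Set A = {5, 9, 14, 15, 20, 23, 33, 34}
Set B = {2, 10, 12, 25, 26, 27, 32, 35, 37, 40}
A \ B = {5, 9, 14, 15, 20, 23, 33, 34}
|A \ B| = 8

8


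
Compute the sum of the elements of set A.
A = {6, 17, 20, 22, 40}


Set A = {6, 17, 20, 22, 40}
Sum = 6 + 17 + 20 + 22 + 40 = 105

105


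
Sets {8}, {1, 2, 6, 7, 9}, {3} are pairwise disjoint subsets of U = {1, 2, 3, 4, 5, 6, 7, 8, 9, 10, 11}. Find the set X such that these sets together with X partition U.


U = {1, 2, 3, 4, 5, 6, 7, 8, 9, 10, 11}
Shown blocks: {8}, {1, 2, 6, 7, 9}, {3}
A partition's blocks are pairwise disjoint and cover U, so the missing block = U \ (union of shown blocks).
Union of shown blocks: {1, 2, 3, 6, 7, 8, 9}
Missing block = U \ (union) = {4, 5, 10, 11}

{4, 5, 10, 11}


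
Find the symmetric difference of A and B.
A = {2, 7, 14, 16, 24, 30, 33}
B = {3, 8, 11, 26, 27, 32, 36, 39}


Set A = {2, 7, 14, 16, 24, 30, 33}
Set B = {3, 8, 11, 26, 27, 32, 36, 39}
A △ B = (A \ B) ∪ (B \ A)
Elements in A but not B: {2, 7, 14, 16, 24, 30, 33}
Elements in B but not A: {3, 8, 11, 26, 27, 32, 36, 39}
A △ B = {2, 3, 7, 8, 11, 14, 16, 24, 26, 27, 30, 32, 33, 36, 39}

{2, 3, 7, 8, 11, 14, 16, 24, 26, 27, 30, 32, 33, 36, 39}


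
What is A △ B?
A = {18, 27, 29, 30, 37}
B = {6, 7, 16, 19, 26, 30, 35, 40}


Set A = {18, 27, 29, 30, 37}
Set B = {6, 7, 16, 19, 26, 30, 35, 40}
A △ B = (A \ B) ∪ (B \ A)
Elements in A but not B: {18, 27, 29, 37}
Elements in B but not A: {6, 7, 16, 19, 26, 35, 40}
A △ B = {6, 7, 16, 18, 19, 26, 27, 29, 35, 37, 40}

{6, 7, 16, 18, 19, 26, 27, 29, 35, 37, 40}


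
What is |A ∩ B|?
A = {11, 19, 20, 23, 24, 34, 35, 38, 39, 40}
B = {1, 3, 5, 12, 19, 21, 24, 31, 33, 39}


Set A = {11, 19, 20, 23, 24, 34, 35, 38, 39, 40}
Set B = {1, 3, 5, 12, 19, 21, 24, 31, 33, 39}
A ∩ B = {19, 24, 39}
|A ∩ B| = 3

3


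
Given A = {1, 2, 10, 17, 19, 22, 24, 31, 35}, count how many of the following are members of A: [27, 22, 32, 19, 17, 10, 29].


Set A = {1, 2, 10, 17, 19, 22, 24, 31, 35}
Candidates: [27, 22, 32, 19, 17, 10, 29]
Check each candidate:
27 ∉ A, 22 ∈ A, 32 ∉ A, 19 ∈ A, 17 ∈ A, 10 ∈ A, 29 ∉ A
Count of candidates in A: 4

4


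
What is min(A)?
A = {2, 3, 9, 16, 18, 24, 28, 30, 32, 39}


Set A = {2, 3, 9, 16, 18, 24, 28, 30, 32, 39}
Elements in ascending order: 2, 3, 9, 16, 18, 24, 28, 30, 32, 39
The smallest element is 2.

2


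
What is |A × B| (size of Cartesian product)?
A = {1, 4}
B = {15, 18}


Set A = {1, 4} has 2 elements.
Set B = {15, 18} has 2 elements.
|A × B| = |A| × |B| = 2 × 2 = 4

4


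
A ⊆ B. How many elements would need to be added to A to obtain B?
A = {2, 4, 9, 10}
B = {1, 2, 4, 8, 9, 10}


Set A = {2, 4, 9, 10}, |A| = 4
Set B = {1, 2, 4, 8, 9, 10}, |B| = 6
Since A ⊆ B: B \ A = {1, 8}
|B| - |A| = 6 - 4 = 2

2


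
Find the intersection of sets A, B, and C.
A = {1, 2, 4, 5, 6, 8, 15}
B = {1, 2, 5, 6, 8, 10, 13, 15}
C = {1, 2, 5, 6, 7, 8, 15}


Set A = {1, 2, 4, 5, 6, 8, 15}
Set B = {1, 2, 5, 6, 8, 10, 13, 15}
Set C = {1, 2, 5, 6, 7, 8, 15}
First, A ∩ B = {1, 2, 5, 6, 8, 15}
Then, (A ∩ B) ∩ C = {1, 2, 5, 6, 8, 15}

{1, 2, 5, 6, 8, 15}


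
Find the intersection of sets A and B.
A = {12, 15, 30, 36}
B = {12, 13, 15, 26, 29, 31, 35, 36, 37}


Set A = {12, 15, 30, 36}
Set B = {12, 13, 15, 26, 29, 31, 35, 36, 37}
A ∩ B includes only elements in both sets.
Check each element of A against B:
12 ✓, 15 ✓, 30 ✗, 36 ✓
A ∩ B = {12, 15, 36}

{12, 15, 36}


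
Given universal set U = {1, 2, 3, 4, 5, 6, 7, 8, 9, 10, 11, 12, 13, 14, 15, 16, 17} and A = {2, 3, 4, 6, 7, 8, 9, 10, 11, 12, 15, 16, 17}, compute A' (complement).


Universal set U = {1, 2, 3, 4, 5, 6, 7, 8, 9, 10, 11, 12, 13, 14, 15, 16, 17}
Set A = {2, 3, 4, 6, 7, 8, 9, 10, 11, 12, 15, 16, 17}
A' = U \ A = elements in U but not in A
Checking each element of U:
1 (not in A, include), 2 (in A, exclude), 3 (in A, exclude), 4 (in A, exclude), 5 (not in A, include), 6 (in A, exclude), 7 (in A, exclude), 8 (in A, exclude), 9 (in A, exclude), 10 (in A, exclude), 11 (in A, exclude), 12 (in A, exclude), 13 (not in A, include), 14 (not in A, include), 15 (in A, exclude), 16 (in A, exclude), 17 (in A, exclude)
A' = {1, 5, 13, 14}

{1, 5, 13, 14}


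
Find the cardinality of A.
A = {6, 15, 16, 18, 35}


Set A = {6, 15, 16, 18, 35}
Listing elements: 6, 15, 16, 18, 35
Counting: 5 elements
|A| = 5

5


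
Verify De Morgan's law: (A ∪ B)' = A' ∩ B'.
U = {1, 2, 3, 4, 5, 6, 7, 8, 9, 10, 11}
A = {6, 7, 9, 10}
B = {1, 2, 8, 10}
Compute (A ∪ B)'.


U = {1, 2, 3, 4, 5, 6, 7, 8, 9, 10, 11}
A = {6, 7, 9, 10}, B = {1, 2, 8, 10}
A ∪ B = {1, 2, 6, 7, 8, 9, 10}
(A ∪ B)' = U \ (A ∪ B) = {3, 4, 5, 11}
Verification via A' ∩ B': A' = {1, 2, 3, 4, 5, 8, 11}, B' = {3, 4, 5, 6, 7, 9, 11}
A' ∩ B' = {3, 4, 5, 11} ✓

{3, 4, 5, 11}


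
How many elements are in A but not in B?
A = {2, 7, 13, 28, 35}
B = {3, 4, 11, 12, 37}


Set A = {2, 7, 13, 28, 35}
Set B = {3, 4, 11, 12, 37}
A \ B = {2, 7, 13, 28, 35}
|A \ B| = 5

5


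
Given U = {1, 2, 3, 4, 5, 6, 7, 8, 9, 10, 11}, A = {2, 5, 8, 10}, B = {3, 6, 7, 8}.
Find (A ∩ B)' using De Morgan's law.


U = {1, 2, 3, 4, 5, 6, 7, 8, 9, 10, 11}
A = {2, 5, 8, 10}, B = {3, 6, 7, 8}
A ∩ B = {8}
(A ∩ B)' = U \ (A ∩ B) = {1, 2, 3, 4, 5, 6, 7, 9, 10, 11}
Verification via A' ∪ B': A' = {1, 3, 4, 6, 7, 9, 11}, B' = {1, 2, 4, 5, 9, 10, 11}
A' ∪ B' = {1, 2, 3, 4, 5, 6, 7, 9, 10, 11} ✓

{1, 2, 3, 4, 5, 6, 7, 9, 10, 11}


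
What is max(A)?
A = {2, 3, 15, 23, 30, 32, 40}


Set A = {2, 3, 15, 23, 30, 32, 40}
Elements in ascending order: 2, 3, 15, 23, 30, 32, 40
The largest element is 40.

40


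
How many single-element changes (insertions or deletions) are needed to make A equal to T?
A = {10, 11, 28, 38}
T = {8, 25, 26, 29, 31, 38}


Set A = {10, 11, 28, 38}
Set T = {8, 25, 26, 29, 31, 38}
Elements to remove from A (in A, not in T): {10, 11, 28} → 3 removals
Elements to add to A (in T, not in A): {8, 25, 26, 29, 31} → 5 additions
Total edits = 3 + 5 = 8

8


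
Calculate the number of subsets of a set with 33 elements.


The set has 33 elements.
The power set contains all possible subsets.
|P(A)| = 2^|A| = 2^33 = 8589934592

8589934592


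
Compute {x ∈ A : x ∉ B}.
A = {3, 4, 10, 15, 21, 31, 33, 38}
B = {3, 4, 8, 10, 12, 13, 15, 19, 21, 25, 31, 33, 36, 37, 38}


Set A = {3, 4, 10, 15, 21, 31, 33, 38}
Set B = {3, 4, 8, 10, 12, 13, 15, 19, 21, 25, 31, 33, 36, 37, 38}
Check each element of A against B:
3 ∈ B, 4 ∈ B, 10 ∈ B, 15 ∈ B, 21 ∈ B, 31 ∈ B, 33 ∈ B, 38 ∈ B
Elements of A not in B: {}

{}


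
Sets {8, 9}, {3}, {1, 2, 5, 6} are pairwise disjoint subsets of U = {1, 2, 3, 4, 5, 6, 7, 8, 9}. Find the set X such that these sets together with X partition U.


U = {1, 2, 3, 4, 5, 6, 7, 8, 9}
Shown blocks: {8, 9}, {3}, {1, 2, 5, 6}
A partition's blocks are pairwise disjoint and cover U, so the missing block = U \ (union of shown blocks).
Union of shown blocks: {1, 2, 3, 5, 6, 8, 9}
Missing block = U \ (union) = {4, 7}

{4, 7}


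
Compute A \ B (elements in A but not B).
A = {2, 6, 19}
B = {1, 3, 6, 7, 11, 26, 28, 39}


Set A = {2, 6, 19}
Set B = {1, 3, 6, 7, 11, 26, 28, 39}
A \ B includes elements in A that are not in B.
Check each element of A:
2 (not in B, keep), 6 (in B, remove), 19 (not in B, keep)
A \ B = {2, 19}

{2, 19}


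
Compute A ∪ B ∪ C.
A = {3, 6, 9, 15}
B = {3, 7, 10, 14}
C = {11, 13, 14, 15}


Set A = {3, 6, 9, 15}
Set B = {3, 7, 10, 14}
Set C = {11, 13, 14, 15}
First, A ∪ B = {3, 6, 7, 9, 10, 14, 15}
Then, (A ∪ B) ∪ C = {3, 6, 7, 9, 10, 11, 13, 14, 15}

{3, 6, 7, 9, 10, 11, 13, 14, 15}


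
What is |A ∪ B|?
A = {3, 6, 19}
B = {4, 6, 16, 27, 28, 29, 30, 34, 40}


Set A = {3, 6, 19}, |A| = 3
Set B = {4, 6, 16, 27, 28, 29, 30, 34, 40}, |B| = 9
A ∩ B = {6}, |A ∩ B| = 1
|A ∪ B| = |A| + |B| - |A ∩ B| = 3 + 9 - 1 = 11

11


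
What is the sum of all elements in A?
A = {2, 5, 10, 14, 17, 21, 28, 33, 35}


Set A = {2, 5, 10, 14, 17, 21, 28, 33, 35}
Sum = 2 + 5 + 10 + 14 + 17 + 21 + 28 + 33 + 35 = 165

165


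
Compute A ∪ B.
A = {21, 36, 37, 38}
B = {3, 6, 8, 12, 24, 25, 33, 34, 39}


Set A = {21, 36, 37, 38}
Set B = {3, 6, 8, 12, 24, 25, 33, 34, 39}
A ∪ B includes all elements in either set.
Elements from A: {21, 36, 37, 38}
Elements from B not already included: {3, 6, 8, 12, 24, 25, 33, 34, 39}
A ∪ B = {3, 6, 8, 12, 21, 24, 25, 33, 34, 36, 37, 38, 39}

{3, 6, 8, 12, 21, 24, 25, 33, 34, 36, 37, 38, 39}


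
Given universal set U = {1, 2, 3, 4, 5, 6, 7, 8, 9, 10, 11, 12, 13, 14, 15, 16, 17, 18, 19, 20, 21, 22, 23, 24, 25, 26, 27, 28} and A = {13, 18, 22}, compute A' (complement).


Universal set U = {1, 2, 3, 4, 5, 6, 7, 8, 9, 10, 11, 12, 13, 14, 15, 16, 17, 18, 19, 20, 21, 22, 23, 24, 25, 26, 27, 28}
Set A = {13, 18, 22}
A' = U \ A = elements in U but not in A
Checking each element of U:
1 (not in A, include), 2 (not in A, include), 3 (not in A, include), 4 (not in A, include), 5 (not in A, include), 6 (not in A, include), 7 (not in A, include), 8 (not in A, include), 9 (not in A, include), 10 (not in A, include), 11 (not in A, include), 12 (not in A, include), 13 (in A, exclude), 14 (not in A, include), 15 (not in A, include), 16 (not in A, include), 17 (not in A, include), 18 (in A, exclude), 19 (not in A, include), 20 (not in A, include), 21 (not in A, include), 22 (in A, exclude), 23 (not in A, include), 24 (not in A, include), 25 (not in A, include), 26 (not in A, include), 27 (not in A, include), 28 (not in A, include)
A' = {1, 2, 3, 4, 5, 6, 7, 8, 9, 10, 11, 12, 14, 15, 16, 17, 19, 20, 21, 23, 24, 25, 26, 27, 28}

{1, 2, 3, 4, 5, 6, 7, 8, 9, 10, 11, 12, 14, 15, 16, 17, 19, 20, 21, 23, 24, 25, 26, 27, 28}


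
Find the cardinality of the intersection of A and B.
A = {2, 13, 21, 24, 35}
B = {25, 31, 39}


Set A = {2, 13, 21, 24, 35}
Set B = {25, 31, 39}
A ∩ B = {}
|A ∩ B| = 0

0


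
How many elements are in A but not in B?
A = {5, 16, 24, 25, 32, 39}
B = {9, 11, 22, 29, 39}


Set A = {5, 16, 24, 25, 32, 39}
Set B = {9, 11, 22, 29, 39}
A \ B = {5, 16, 24, 25, 32}
|A \ B| = 5

5


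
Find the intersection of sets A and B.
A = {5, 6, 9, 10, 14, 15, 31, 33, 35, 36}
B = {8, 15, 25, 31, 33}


Set A = {5, 6, 9, 10, 14, 15, 31, 33, 35, 36}
Set B = {8, 15, 25, 31, 33}
A ∩ B includes only elements in both sets.
Check each element of A against B:
5 ✗, 6 ✗, 9 ✗, 10 ✗, 14 ✗, 15 ✓, 31 ✓, 33 ✓, 35 ✗, 36 ✗
A ∩ B = {15, 31, 33}

{15, 31, 33}


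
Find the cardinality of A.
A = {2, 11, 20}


Set A = {2, 11, 20}
Listing elements: 2, 11, 20
Counting: 3 elements
|A| = 3

3


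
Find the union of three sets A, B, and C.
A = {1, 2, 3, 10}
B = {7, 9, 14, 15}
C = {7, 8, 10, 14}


Set A = {1, 2, 3, 10}
Set B = {7, 9, 14, 15}
Set C = {7, 8, 10, 14}
First, A ∪ B = {1, 2, 3, 7, 9, 10, 14, 15}
Then, (A ∪ B) ∪ C = {1, 2, 3, 7, 8, 9, 10, 14, 15}

{1, 2, 3, 7, 8, 9, 10, 14, 15}


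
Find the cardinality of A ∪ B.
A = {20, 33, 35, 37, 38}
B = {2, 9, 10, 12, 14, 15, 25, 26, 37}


Set A = {20, 33, 35, 37, 38}, |A| = 5
Set B = {2, 9, 10, 12, 14, 15, 25, 26, 37}, |B| = 9
A ∩ B = {37}, |A ∩ B| = 1
|A ∪ B| = |A| + |B| - |A ∩ B| = 5 + 9 - 1 = 13

13


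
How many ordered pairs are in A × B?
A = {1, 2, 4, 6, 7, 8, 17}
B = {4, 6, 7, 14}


Set A = {1, 2, 4, 6, 7, 8, 17} has 7 elements.
Set B = {4, 6, 7, 14} has 4 elements.
|A × B| = |A| × |B| = 7 × 4 = 28

28


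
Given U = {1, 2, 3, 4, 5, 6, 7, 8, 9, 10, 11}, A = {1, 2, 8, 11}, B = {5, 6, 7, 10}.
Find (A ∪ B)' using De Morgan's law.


U = {1, 2, 3, 4, 5, 6, 7, 8, 9, 10, 11}
A = {1, 2, 8, 11}, B = {5, 6, 7, 10}
A ∪ B = {1, 2, 5, 6, 7, 8, 10, 11}
(A ∪ B)' = U \ (A ∪ B) = {3, 4, 9}
Verification via A' ∩ B': A' = {3, 4, 5, 6, 7, 9, 10}, B' = {1, 2, 3, 4, 8, 9, 11}
A' ∩ B' = {3, 4, 9} ✓

{3, 4, 9}


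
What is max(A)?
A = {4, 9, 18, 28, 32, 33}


Set A = {4, 9, 18, 28, 32, 33}
Elements in ascending order: 4, 9, 18, 28, 32, 33
The largest element is 33.

33


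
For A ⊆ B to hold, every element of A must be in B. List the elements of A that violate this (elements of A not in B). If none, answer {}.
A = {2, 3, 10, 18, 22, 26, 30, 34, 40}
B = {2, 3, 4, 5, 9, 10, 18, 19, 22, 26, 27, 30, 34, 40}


Set A = {2, 3, 10, 18, 22, 26, 30, 34, 40}
Set B = {2, 3, 4, 5, 9, 10, 18, 19, 22, 26, 27, 30, 34, 40}
Check each element of A against B:
2 ∈ B, 3 ∈ B, 10 ∈ B, 18 ∈ B, 22 ∈ B, 26 ∈ B, 30 ∈ B, 34 ∈ B, 40 ∈ B
Elements of A not in B: {}

{}


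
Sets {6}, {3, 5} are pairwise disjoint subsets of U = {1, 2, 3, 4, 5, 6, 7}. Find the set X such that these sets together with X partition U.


U = {1, 2, 3, 4, 5, 6, 7}
Shown blocks: {6}, {3, 5}
A partition's blocks are pairwise disjoint and cover U, so the missing block = U \ (union of shown blocks).
Union of shown blocks: {3, 5, 6}
Missing block = U \ (union) = {1, 2, 4, 7}

{1, 2, 4, 7}


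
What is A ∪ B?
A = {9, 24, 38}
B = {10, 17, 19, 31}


Set A = {9, 24, 38}
Set B = {10, 17, 19, 31}
A ∪ B includes all elements in either set.
Elements from A: {9, 24, 38}
Elements from B not already included: {10, 17, 19, 31}
A ∪ B = {9, 10, 17, 19, 24, 31, 38}

{9, 10, 17, 19, 24, 31, 38}


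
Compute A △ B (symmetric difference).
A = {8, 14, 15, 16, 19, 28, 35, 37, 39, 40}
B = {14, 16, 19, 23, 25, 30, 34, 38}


Set A = {8, 14, 15, 16, 19, 28, 35, 37, 39, 40}
Set B = {14, 16, 19, 23, 25, 30, 34, 38}
A △ B = (A \ B) ∪ (B \ A)
Elements in A but not B: {8, 15, 28, 35, 37, 39, 40}
Elements in B but not A: {23, 25, 30, 34, 38}
A △ B = {8, 15, 23, 25, 28, 30, 34, 35, 37, 38, 39, 40}

{8, 15, 23, 25, 28, 30, 34, 35, 37, 38, 39, 40}


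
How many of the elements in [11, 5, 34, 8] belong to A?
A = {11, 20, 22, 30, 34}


Set A = {11, 20, 22, 30, 34}
Candidates: [11, 5, 34, 8]
Check each candidate:
11 ∈ A, 5 ∉ A, 34 ∈ A, 8 ∉ A
Count of candidates in A: 2

2


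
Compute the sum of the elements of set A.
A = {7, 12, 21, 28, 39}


Set A = {7, 12, 21, 28, 39}
Sum = 7 + 12 + 21 + 28 + 39 = 107

107


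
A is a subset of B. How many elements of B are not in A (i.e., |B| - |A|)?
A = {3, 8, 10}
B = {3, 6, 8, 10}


Set A = {3, 8, 10}, |A| = 3
Set B = {3, 6, 8, 10}, |B| = 4
Since A ⊆ B: B \ A = {6}
|B| - |A| = 4 - 3 = 1

1


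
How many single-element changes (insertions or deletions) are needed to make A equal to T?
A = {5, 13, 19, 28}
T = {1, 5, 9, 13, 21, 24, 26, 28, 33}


Set A = {5, 13, 19, 28}
Set T = {1, 5, 9, 13, 21, 24, 26, 28, 33}
Elements to remove from A (in A, not in T): {19} → 1 removals
Elements to add to A (in T, not in A): {1, 9, 21, 24, 26, 33} → 6 additions
Total edits = 1 + 6 = 7

7


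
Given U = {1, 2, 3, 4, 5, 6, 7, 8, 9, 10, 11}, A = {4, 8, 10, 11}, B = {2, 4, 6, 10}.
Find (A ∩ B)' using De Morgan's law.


U = {1, 2, 3, 4, 5, 6, 7, 8, 9, 10, 11}
A = {4, 8, 10, 11}, B = {2, 4, 6, 10}
A ∩ B = {4, 10}
(A ∩ B)' = U \ (A ∩ B) = {1, 2, 3, 5, 6, 7, 8, 9, 11}
Verification via A' ∪ B': A' = {1, 2, 3, 5, 6, 7, 9}, B' = {1, 3, 5, 7, 8, 9, 11}
A' ∪ B' = {1, 2, 3, 5, 6, 7, 8, 9, 11} ✓

{1, 2, 3, 5, 6, 7, 8, 9, 11}


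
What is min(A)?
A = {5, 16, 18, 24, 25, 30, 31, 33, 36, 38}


Set A = {5, 16, 18, 24, 25, 30, 31, 33, 36, 38}
Elements in ascending order: 5, 16, 18, 24, 25, 30, 31, 33, 36, 38
The smallest element is 5.

5


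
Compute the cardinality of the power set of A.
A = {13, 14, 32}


Set A = {13, 14, 32}
|A| = 3
The power set P(A) contains all subsets of A.
|P(A)| = 2^|A| = 2^3 = 8

8


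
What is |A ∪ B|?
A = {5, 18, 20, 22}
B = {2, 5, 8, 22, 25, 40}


Set A = {5, 18, 20, 22}, |A| = 4
Set B = {2, 5, 8, 22, 25, 40}, |B| = 6
A ∩ B = {5, 22}, |A ∩ B| = 2
|A ∪ B| = |A| + |B| - |A ∩ B| = 4 + 6 - 2 = 8

8


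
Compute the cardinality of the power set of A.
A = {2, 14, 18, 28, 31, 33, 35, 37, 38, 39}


Set A = {2, 14, 18, 28, 31, 33, 35, 37, 38, 39}
|A| = 10
The power set P(A) contains all subsets of A.
|P(A)| = 2^|A| = 2^10 = 1024

1024


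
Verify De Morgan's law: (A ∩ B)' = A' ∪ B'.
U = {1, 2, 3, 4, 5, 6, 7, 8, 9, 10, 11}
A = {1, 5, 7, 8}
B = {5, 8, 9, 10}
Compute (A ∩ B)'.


U = {1, 2, 3, 4, 5, 6, 7, 8, 9, 10, 11}
A = {1, 5, 7, 8}, B = {5, 8, 9, 10}
A ∩ B = {5, 8}
(A ∩ B)' = U \ (A ∩ B) = {1, 2, 3, 4, 6, 7, 9, 10, 11}
Verification via A' ∪ B': A' = {2, 3, 4, 6, 9, 10, 11}, B' = {1, 2, 3, 4, 6, 7, 11}
A' ∪ B' = {1, 2, 3, 4, 6, 7, 9, 10, 11} ✓

{1, 2, 3, 4, 6, 7, 9, 10, 11}


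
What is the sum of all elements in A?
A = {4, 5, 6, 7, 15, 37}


Set A = {4, 5, 6, 7, 15, 37}
Sum = 4 + 5 + 6 + 7 + 15 + 37 = 74

74


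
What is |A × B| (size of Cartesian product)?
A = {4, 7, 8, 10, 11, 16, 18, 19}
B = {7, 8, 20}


Set A = {4, 7, 8, 10, 11, 16, 18, 19} has 8 elements.
Set B = {7, 8, 20} has 3 elements.
|A × B| = |A| × |B| = 8 × 3 = 24

24


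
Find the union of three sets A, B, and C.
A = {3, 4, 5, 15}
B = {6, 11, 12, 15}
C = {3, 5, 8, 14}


Set A = {3, 4, 5, 15}
Set B = {6, 11, 12, 15}
Set C = {3, 5, 8, 14}
First, A ∪ B = {3, 4, 5, 6, 11, 12, 15}
Then, (A ∪ B) ∪ C = {3, 4, 5, 6, 8, 11, 12, 14, 15}

{3, 4, 5, 6, 8, 11, 12, 14, 15}


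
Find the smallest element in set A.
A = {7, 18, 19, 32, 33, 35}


Set A = {7, 18, 19, 32, 33, 35}
Elements in ascending order: 7, 18, 19, 32, 33, 35
The smallest element is 7.

7


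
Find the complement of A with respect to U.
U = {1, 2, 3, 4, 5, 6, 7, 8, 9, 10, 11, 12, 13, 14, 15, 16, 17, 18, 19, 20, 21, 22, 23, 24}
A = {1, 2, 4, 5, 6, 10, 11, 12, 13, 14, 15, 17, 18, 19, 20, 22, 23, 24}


Universal set U = {1, 2, 3, 4, 5, 6, 7, 8, 9, 10, 11, 12, 13, 14, 15, 16, 17, 18, 19, 20, 21, 22, 23, 24}
Set A = {1, 2, 4, 5, 6, 10, 11, 12, 13, 14, 15, 17, 18, 19, 20, 22, 23, 24}
A' = U \ A = elements in U but not in A
Checking each element of U:
1 (in A, exclude), 2 (in A, exclude), 3 (not in A, include), 4 (in A, exclude), 5 (in A, exclude), 6 (in A, exclude), 7 (not in A, include), 8 (not in A, include), 9 (not in A, include), 10 (in A, exclude), 11 (in A, exclude), 12 (in A, exclude), 13 (in A, exclude), 14 (in A, exclude), 15 (in A, exclude), 16 (not in A, include), 17 (in A, exclude), 18 (in A, exclude), 19 (in A, exclude), 20 (in A, exclude), 21 (not in A, include), 22 (in A, exclude), 23 (in A, exclude), 24 (in A, exclude)
A' = {3, 7, 8, 9, 16, 21}

{3, 7, 8, 9, 16, 21}


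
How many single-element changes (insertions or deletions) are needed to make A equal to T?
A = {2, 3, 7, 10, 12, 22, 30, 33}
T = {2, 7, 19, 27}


Set A = {2, 3, 7, 10, 12, 22, 30, 33}
Set T = {2, 7, 19, 27}
Elements to remove from A (in A, not in T): {3, 10, 12, 22, 30, 33} → 6 removals
Elements to add to A (in T, not in A): {19, 27} → 2 additions
Total edits = 6 + 2 = 8

8


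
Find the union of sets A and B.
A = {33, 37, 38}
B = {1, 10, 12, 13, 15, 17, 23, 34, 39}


Set A = {33, 37, 38}
Set B = {1, 10, 12, 13, 15, 17, 23, 34, 39}
A ∪ B includes all elements in either set.
Elements from A: {33, 37, 38}
Elements from B not already included: {1, 10, 12, 13, 15, 17, 23, 34, 39}
A ∪ B = {1, 10, 12, 13, 15, 17, 23, 33, 34, 37, 38, 39}

{1, 10, 12, 13, 15, 17, 23, 33, 34, 37, 38, 39}


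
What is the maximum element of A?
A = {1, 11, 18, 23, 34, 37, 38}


Set A = {1, 11, 18, 23, 34, 37, 38}
Elements in ascending order: 1, 11, 18, 23, 34, 37, 38
The largest element is 38.

38


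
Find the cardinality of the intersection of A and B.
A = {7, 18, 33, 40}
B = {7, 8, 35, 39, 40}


Set A = {7, 18, 33, 40}
Set B = {7, 8, 35, 39, 40}
A ∩ B = {7, 40}
|A ∩ B| = 2

2


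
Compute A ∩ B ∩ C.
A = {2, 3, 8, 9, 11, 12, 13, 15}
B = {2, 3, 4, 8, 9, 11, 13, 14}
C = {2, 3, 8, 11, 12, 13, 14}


Set A = {2, 3, 8, 9, 11, 12, 13, 15}
Set B = {2, 3, 4, 8, 9, 11, 13, 14}
Set C = {2, 3, 8, 11, 12, 13, 14}
First, A ∩ B = {2, 3, 8, 9, 11, 13}
Then, (A ∩ B) ∩ C = {2, 3, 8, 11, 13}

{2, 3, 8, 11, 13}


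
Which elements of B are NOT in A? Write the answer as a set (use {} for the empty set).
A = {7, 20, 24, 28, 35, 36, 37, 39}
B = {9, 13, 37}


Set A = {7, 20, 24, 28, 35, 36, 37, 39}
Set B = {9, 13, 37}
Check each element of B against A:
9 ∉ A (include), 13 ∉ A (include), 37 ∈ A
Elements of B not in A: {9, 13}

{9, 13}


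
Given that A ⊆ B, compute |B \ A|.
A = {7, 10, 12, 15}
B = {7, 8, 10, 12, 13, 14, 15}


Set A = {7, 10, 12, 15}, |A| = 4
Set B = {7, 8, 10, 12, 13, 14, 15}, |B| = 7
Since A ⊆ B: B \ A = {8, 13, 14}
|B| - |A| = 7 - 4 = 3

3


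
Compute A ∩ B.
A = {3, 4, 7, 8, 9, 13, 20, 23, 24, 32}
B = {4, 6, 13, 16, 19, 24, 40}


Set A = {3, 4, 7, 8, 9, 13, 20, 23, 24, 32}
Set B = {4, 6, 13, 16, 19, 24, 40}
A ∩ B includes only elements in both sets.
Check each element of A against B:
3 ✗, 4 ✓, 7 ✗, 8 ✗, 9 ✗, 13 ✓, 20 ✗, 23 ✗, 24 ✓, 32 ✗
A ∩ B = {4, 13, 24}

{4, 13, 24}


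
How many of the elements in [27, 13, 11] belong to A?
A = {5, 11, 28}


Set A = {5, 11, 28}
Candidates: [27, 13, 11]
Check each candidate:
27 ∉ A, 13 ∉ A, 11 ∈ A
Count of candidates in A: 1

1


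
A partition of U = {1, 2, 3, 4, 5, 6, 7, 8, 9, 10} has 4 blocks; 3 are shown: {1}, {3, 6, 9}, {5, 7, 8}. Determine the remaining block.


U = {1, 2, 3, 4, 5, 6, 7, 8, 9, 10}
Shown blocks: {1}, {3, 6, 9}, {5, 7, 8}
A partition's blocks are pairwise disjoint and cover U, so the missing block = U \ (union of shown blocks).
Union of shown blocks: {1, 3, 5, 6, 7, 8, 9}
Missing block = U \ (union) = {2, 4, 10}

{2, 4, 10}


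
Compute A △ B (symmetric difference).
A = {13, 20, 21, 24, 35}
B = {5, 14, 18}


Set A = {13, 20, 21, 24, 35}
Set B = {5, 14, 18}
A △ B = (A \ B) ∪ (B \ A)
Elements in A but not B: {13, 20, 21, 24, 35}
Elements in B but not A: {5, 14, 18}
A △ B = {5, 13, 14, 18, 20, 21, 24, 35}

{5, 13, 14, 18, 20, 21, 24, 35}


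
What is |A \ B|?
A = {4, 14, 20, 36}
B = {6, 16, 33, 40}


Set A = {4, 14, 20, 36}
Set B = {6, 16, 33, 40}
A \ B = {4, 14, 20, 36}
|A \ B| = 4

4


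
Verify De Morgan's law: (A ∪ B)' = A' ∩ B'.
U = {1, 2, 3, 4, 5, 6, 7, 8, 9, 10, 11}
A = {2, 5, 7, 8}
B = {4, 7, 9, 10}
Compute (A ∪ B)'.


U = {1, 2, 3, 4, 5, 6, 7, 8, 9, 10, 11}
A = {2, 5, 7, 8}, B = {4, 7, 9, 10}
A ∪ B = {2, 4, 5, 7, 8, 9, 10}
(A ∪ B)' = U \ (A ∪ B) = {1, 3, 6, 11}
Verification via A' ∩ B': A' = {1, 3, 4, 6, 9, 10, 11}, B' = {1, 2, 3, 5, 6, 8, 11}
A' ∩ B' = {1, 3, 6, 11} ✓

{1, 3, 6, 11}


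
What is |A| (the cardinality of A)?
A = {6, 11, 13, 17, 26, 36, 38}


Set A = {6, 11, 13, 17, 26, 36, 38}
Listing elements: 6, 11, 13, 17, 26, 36, 38
Counting: 7 elements
|A| = 7

7


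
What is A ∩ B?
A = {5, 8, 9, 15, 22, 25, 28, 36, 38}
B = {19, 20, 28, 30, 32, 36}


Set A = {5, 8, 9, 15, 22, 25, 28, 36, 38}
Set B = {19, 20, 28, 30, 32, 36}
A ∩ B includes only elements in both sets.
Check each element of A against B:
5 ✗, 8 ✗, 9 ✗, 15 ✗, 22 ✗, 25 ✗, 28 ✓, 36 ✓, 38 ✗
A ∩ B = {28, 36}

{28, 36}


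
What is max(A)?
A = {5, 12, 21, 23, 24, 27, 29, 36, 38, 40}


Set A = {5, 12, 21, 23, 24, 27, 29, 36, 38, 40}
Elements in ascending order: 5, 12, 21, 23, 24, 27, 29, 36, 38, 40
The largest element is 40.

40


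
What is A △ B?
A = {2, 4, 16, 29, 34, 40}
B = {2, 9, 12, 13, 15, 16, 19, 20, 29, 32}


Set A = {2, 4, 16, 29, 34, 40}
Set B = {2, 9, 12, 13, 15, 16, 19, 20, 29, 32}
A △ B = (A \ B) ∪ (B \ A)
Elements in A but not B: {4, 34, 40}
Elements in B but not A: {9, 12, 13, 15, 19, 20, 32}
A △ B = {4, 9, 12, 13, 15, 19, 20, 32, 34, 40}

{4, 9, 12, 13, 15, 19, 20, 32, 34, 40}


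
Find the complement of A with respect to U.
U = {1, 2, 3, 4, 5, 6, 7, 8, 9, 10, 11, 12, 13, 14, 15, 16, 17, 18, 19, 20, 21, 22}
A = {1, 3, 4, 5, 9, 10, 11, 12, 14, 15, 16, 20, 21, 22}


Universal set U = {1, 2, 3, 4, 5, 6, 7, 8, 9, 10, 11, 12, 13, 14, 15, 16, 17, 18, 19, 20, 21, 22}
Set A = {1, 3, 4, 5, 9, 10, 11, 12, 14, 15, 16, 20, 21, 22}
A' = U \ A = elements in U but not in A
Checking each element of U:
1 (in A, exclude), 2 (not in A, include), 3 (in A, exclude), 4 (in A, exclude), 5 (in A, exclude), 6 (not in A, include), 7 (not in A, include), 8 (not in A, include), 9 (in A, exclude), 10 (in A, exclude), 11 (in A, exclude), 12 (in A, exclude), 13 (not in A, include), 14 (in A, exclude), 15 (in A, exclude), 16 (in A, exclude), 17 (not in A, include), 18 (not in A, include), 19 (not in A, include), 20 (in A, exclude), 21 (in A, exclude), 22 (in A, exclude)
A' = {2, 6, 7, 8, 13, 17, 18, 19}

{2, 6, 7, 8, 13, 17, 18, 19}


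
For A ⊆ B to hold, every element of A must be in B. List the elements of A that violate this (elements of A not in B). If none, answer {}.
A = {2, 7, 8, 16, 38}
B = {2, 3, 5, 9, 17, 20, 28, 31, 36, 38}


Set A = {2, 7, 8, 16, 38}
Set B = {2, 3, 5, 9, 17, 20, 28, 31, 36, 38}
Check each element of A against B:
2 ∈ B, 7 ∉ B (include), 8 ∉ B (include), 16 ∉ B (include), 38 ∈ B
Elements of A not in B: {7, 8, 16}

{7, 8, 16}


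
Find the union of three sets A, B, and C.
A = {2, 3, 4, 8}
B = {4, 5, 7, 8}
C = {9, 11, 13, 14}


Set A = {2, 3, 4, 8}
Set B = {4, 5, 7, 8}
Set C = {9, 11, 13, 14}
First, A ∪ B = {2, 3, 4, 5, 7, 8}
Then, (A ∪ B) ∪ C = {2, 3, 4, 5, 7, 8, 9, 11, 13, 14}

{2, 3, 4, 5, 7, 8, 9, 11, 13, 14}


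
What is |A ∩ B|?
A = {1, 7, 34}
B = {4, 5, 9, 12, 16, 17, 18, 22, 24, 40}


Set A = {1, 7, 34}
Set B = {4, 5, 9, 12, 16, 17, 18, 22, 24, 40}
A ∩ B = {}
|A ∩ B| = 0

0


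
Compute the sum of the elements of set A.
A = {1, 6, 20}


Set A = {1, 6, 20}
Sum = 1 + 6 + 20 = 27

27


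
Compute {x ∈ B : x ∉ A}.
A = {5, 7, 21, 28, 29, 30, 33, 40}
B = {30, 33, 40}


Set A = {5, 7, 21, 28, 29, 30, 33, 40}
Set B = {30, 33, 40}
Check each element of B against A:
30 ∈ A, 33 ∈ A, 40 ∈ A
Elements of B not in A: {}

{}


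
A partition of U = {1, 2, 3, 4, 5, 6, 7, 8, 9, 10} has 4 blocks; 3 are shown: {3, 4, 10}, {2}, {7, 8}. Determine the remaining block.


U = {1, 2, 3, 4, 5, 6, 7, 8, 9, 10}
Shown blocks: {3, 4, 10}, {2}, {7, 8}
A partition's blocks are pairwise disjoint and cover U, so the missing block = U \ (union of shown blocks).
Union of shown blocks: {2, 3, 4, 7, 8, 10}
Missing block = U \ (union) = {1, 5, 6, 9}

{1, 5, 6, 9}


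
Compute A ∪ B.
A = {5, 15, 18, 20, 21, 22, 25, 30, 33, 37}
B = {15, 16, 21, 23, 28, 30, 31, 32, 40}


Set A = {5, 15, 18, 20, 21, 22, 25, 30, 33, 37}
Set B = {15, 16, 21, 23, 28, 30, 31, 32, 40}
A ∪ B includes all elements in either set.
Elements from A: {5, 15, 18, 20, 21, 22, 25, 30, 33, 37}
Elements from B not already included: {16, 23, 28, 31, 32, 40}
A ∪ B = {5, 15, 16, 18, 20, 21, 22, 23, 25, 28, 30, 31, 32, 33, 37, 40}

{5, 15, 16, 18, 20, 21, 22, 23, 25, 28, 30, 31, 32, 33, 37, 40}


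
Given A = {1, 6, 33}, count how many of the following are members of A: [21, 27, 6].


Set A = {1, 6, 33}
Candidates: [21, 27, 6]
Check each candidate:
21 ∉ A, 27 ∉ A, 6 ∈ A
Count of candidates in A: 1

1


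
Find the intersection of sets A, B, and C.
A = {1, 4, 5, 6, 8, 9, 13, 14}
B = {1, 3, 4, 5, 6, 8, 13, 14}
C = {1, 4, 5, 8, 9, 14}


Set A = {1, 4, 5, 6, 8, 9, 13, 14}
Set B = {1, 3, 4, 5, 6, 8, 13, 14}
Set C = {1, 4, 5, 8, 9, 14}
First, A ∩ B = {1, 4, 5, 6, 8, 13, 14}
Then, (A ∩ B) ∩ C = {1, 4, 5, 8, 14}

{1, 4, 5, 8, 14}


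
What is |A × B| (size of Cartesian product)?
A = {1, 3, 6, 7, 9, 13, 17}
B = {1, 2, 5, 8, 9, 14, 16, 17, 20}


Set A = {1, 3, 6, 7, 9, 13, 17} has 7 elements.
Set B = {1, 2, 5, 8, 9, 14, 16, 17, 20} has 9 elements.
|A × B| = |A| × |B| = 7 × 9 = 63

63


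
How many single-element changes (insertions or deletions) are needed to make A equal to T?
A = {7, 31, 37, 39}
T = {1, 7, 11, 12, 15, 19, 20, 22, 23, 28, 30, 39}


Set A = {7, 31, 37, 39}
Set T = {1, 7, 11, 12, 15, 19, 20, 22, 23, 28, 30, 39}
Elements to remove from A (in A, not in T): {31, 37} → 2 removals
Elements to add to A (in T, not in A): {1, 11, 12, 15, 19, 20, 22, 23, 28, 30} → 10 additions
Total edits = 2 + 10 = 12

12


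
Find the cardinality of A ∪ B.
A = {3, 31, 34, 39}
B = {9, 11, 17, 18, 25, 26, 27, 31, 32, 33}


Set A = {3, 31, 34, 39}, |A| = 4
Set B = {9, 11, 17, 18, 25, 26, 27, 31, 32, 33}, |B| = 10
A ∩ B = {31}, |A ∩ B| = 1
|A ∪ B| = |A| + |B| - |A ∩ B| = 4 + 10 - 1 = 13

13


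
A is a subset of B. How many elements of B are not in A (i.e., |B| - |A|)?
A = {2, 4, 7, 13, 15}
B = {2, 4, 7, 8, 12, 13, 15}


Set A = {2, 4, 7, 13, 15}, |A| = 5
Set B = {2, 4, 7, 8, 12, 13, 15}, |B| = 7
Since A ⊆ B: B \ A = {8, 12}
|B| - |A| = 7 - 5 = 2

2


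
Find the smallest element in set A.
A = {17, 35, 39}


Set A = {17, 35, 39}
Elements in ascending order: 17, 35, 39
The smallest element is 17.

17


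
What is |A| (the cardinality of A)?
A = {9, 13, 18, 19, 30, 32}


Set A = {9, 13, 18, 19, 30, 32}
Listing elements: 9, 13, 18, 19, 30, 32
Counting: 6 elements
|A| = 6

6


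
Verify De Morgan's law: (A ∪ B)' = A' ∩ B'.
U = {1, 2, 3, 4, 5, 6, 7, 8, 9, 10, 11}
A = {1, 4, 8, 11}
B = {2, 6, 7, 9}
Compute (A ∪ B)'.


U = {1, 2, 3, 4, 5, 6, 7, 8, 9, 10, 11}
A = {1, 4, 8, 11}, B = {2, 6, 7, 9}
A ∪ B = {1, 2, 4, 6, 7, 8, 9, 11}
(A ∪ B)' = U \ (A ∪ B) = {3, 5, 10}
Verification via A' ∩ B': A' = {2, 3, 5, 6, 7, 9, 10}, B' = {1, 3, 4, 5, 8, 10, 11}
A' ∩ B' = {3, 5, 10} ✓

{3, 5, 10}


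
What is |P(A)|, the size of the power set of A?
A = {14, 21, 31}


Set A = {14, 21, 31}
|A| = 3
The power set P(A) contains all subsets of A.
|P(A)| = 2^|A| = 2^3 = 8

8


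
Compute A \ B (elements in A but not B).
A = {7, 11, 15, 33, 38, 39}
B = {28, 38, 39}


Set A = {7, 11, 15, 33, 38, 39}
Set B = {28, 38, 39}
A \ B includes elements in A that are not in B.
Check each element of A:
7 (not in B, keep), 11 (not in B, keep), 15 (not in B, keep), 33 (not in B, keep), 38 (in B, remove), 39 (in B, remove)
A \ B = {7, 11, 15, 33}

{7, 11, 15, 33}


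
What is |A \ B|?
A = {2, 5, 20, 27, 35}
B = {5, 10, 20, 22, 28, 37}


Set A = {2, 5, 20, 27, 35}
Set B = {5, 10, 20, 22, 28, 37}
A \ B = {2, 27, 35}
|A \ B| = 3

3


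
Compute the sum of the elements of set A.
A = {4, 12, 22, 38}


Set A = {4, 12, 22, 38}
Sum = 4 + 12 + 22 + 38 = 76

76


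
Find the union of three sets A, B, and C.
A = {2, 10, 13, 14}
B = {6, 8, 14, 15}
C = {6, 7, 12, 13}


Set A = {2, 10, 13, 14}
Set B = {6, 8, 14, 15}
Set C = {6, 7, 12, 13}
First, A ∪ B = {2, 6, 8, 10, 13, 14, 15}
Then, (A ∪ B) ∪ C = {2, 6, 7, 8, 10, 12, 13, 14, 15}

{2, 6, 7, 8, 10, 12, 13, 14, 15}


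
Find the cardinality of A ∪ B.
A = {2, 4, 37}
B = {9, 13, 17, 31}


Set A = {2, 4, 37}, |A| = 3
Set B = {9, 13, 17, 31}, |B| = 4
A ∩ B = {}, |A ∩ B| = 0
|A ∪ B| = |A| + |B| - |A ∩ B| = 3 + 4 - 0 = 7

7


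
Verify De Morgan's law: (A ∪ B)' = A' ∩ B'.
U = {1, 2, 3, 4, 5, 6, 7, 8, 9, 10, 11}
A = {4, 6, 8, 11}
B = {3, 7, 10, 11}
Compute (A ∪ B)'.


U = {1, 2, 3, 4, 5, 6, 7, 8, 9, 10, 11}
A = {4, 6, 8, 11}, B = {3, 7, 10, 11}
A ∪ B = {3, 4, 6, 7, 8, 10, 11}
(A ∪ B)' = U \ (A ∪ B) = {1, 2, 5, 9}
Verification via A' ∩ B': A' = {1, 2, 3, 5, 7, 9, 10}, B' = {1, 2, 4, 5, 6, 8, 9}
A' ∩ B' = {1, 2, 5, 9} ✓

{1, 2, 5, 9}


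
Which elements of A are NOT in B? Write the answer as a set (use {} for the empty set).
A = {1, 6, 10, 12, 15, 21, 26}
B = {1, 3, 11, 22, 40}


Set A = {1, 6, 10, 12, 15, 21, 26}
Set B = {1, 3, 11, 22, 40}
Check each element of A against B:
1 ∈ B, 6 ∉ B (include), 10 ∉ B (include), 12 ∉ B (include), 15 ∉ B (include), 21 ∉ B (include), 26 ∉ B (include)
Elements of A not in B: {6, 10, 12, 15, 21, 26}

{6, 10, 12, 15, 21, 26}


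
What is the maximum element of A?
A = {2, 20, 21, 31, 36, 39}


Set A = {2, 20, 21, 31, 36, 39}
Elements in ascending order: 2, 20, 21, 31, 36, 39
The largest element is 39.

39


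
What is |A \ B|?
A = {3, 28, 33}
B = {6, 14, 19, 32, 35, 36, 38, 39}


Set A = {3, 28, 33}
Set B = {6, 14, 19, 32, 35, 36, 38, 39}
A \ B = {3, 28, 33}
|A \ B| = 3

3


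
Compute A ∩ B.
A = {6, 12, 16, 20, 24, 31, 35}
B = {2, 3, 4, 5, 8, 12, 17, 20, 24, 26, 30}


Set A = {6, 12, 16, 20, 24, 31, 35}
Set B = {2, 3, 4, 5, 8, 12, 17, 20, 24, 26, 30}
A ∩ B includes only elements in both sets.
Check each element of A against B:
6 ✗, 12 ✓, 16 ✗, 20 ✓, 24 ✓, 31 ✗, 35 ✗
A ∩ B = {12, 20, 24}

{12, 20, 24}


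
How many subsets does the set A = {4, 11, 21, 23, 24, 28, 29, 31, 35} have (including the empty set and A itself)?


Set A = {4, 11, 21, 23, 24, 28, 29, 31, 35}
|A| = 9
The power set P(A) contains all subsets of A.
|P(A)| = 2^|A| = 2^9 = 512

512


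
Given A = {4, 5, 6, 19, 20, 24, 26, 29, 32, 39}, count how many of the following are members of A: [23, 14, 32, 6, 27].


Set A = {4, 5, 6, 19, 20, 24, 26, 29, 32, 39}
Candidates: [23, 14, 32, 6, 27]
Check each candidate:
23 ∉ A, 14 ∉ A, 32 ∈ A, 6 ∈ A, 27 ∉ A
Count of candidates in A: 2

2


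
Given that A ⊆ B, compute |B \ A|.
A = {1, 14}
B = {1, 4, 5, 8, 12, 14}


Set A = {1, 14}, |A| = 2
Set B = {1, 4, 5, 8, 12, 14}, |B| = 6
Since A ⊆ B: B \ A = {4, 5, 8, 12}
|B| - |A| = 6 - 2 = 4

4


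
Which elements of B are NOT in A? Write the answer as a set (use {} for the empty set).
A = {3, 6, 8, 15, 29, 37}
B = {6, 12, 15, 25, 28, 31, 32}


Set A = {3, 6, 8, 15, 29, 37}
Set B = {6, 12, 15, 25, 28, 31, 32}
Check each element of B against A:
6 ∈ A, 12 ∉ A (include), 15 ∈ A, 25 ∉ A (include), 28 ∉ A (include), 31 ∉ A (include), 32 ∉ A (include)
Elements of B not in A: {12, 25, 28, 31, 32}

{12, 25, 28, 31, 32}


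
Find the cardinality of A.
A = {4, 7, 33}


Set A = {4, 7, 33}
Listing elements: 4, 7, 33
Counting: 3 elements
|A| = 3

3


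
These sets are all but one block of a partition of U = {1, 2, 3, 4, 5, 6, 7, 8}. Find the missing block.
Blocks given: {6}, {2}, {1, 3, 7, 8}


U = {1, 2, 3, 4, 5, 6, 7, 8}
Shown blocks: {6}, {2}, {1, 3, 7, 8}
A partition's blocks are pairwise disjoint and cover U, so the missing block = U \ (union of shown blocks).
Union of shown blocks: {1, 2, 3, 6, 7, 8}
Missing block = U \ (union) = {4, 5}

{4, 5}


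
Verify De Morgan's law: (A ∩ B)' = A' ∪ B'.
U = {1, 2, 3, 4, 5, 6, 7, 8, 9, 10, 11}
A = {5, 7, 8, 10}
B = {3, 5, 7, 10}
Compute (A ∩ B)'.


U = {1, 2, 3, 4, 5, 6, 7, 8, 9, 10, 11}
A = {5, 7, 8, 10}, B = {3, 5, 7, 10}
A ∩ B = {5, 7, 10}
(A ∩ B)' = U \ (A ∩ B) = {1, 2, 3, 4, 6, 8, 9, 11}
Verification via A' ∪ B': A' = {1, 2, 3, 4, 6, 9, 11}, B' = {1, 2, 4, 6, 8, 9, 11}
A' ∪ B' = {1, 2, 3, 4, 6, 8, 9, 11} ✓

{1, 2, 3, 4, 6, 8, 9, 11}


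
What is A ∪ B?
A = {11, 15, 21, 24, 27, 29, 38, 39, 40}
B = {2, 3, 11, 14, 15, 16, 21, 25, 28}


Set A = {11, 15, 21, 24, 27, 29, 38, 39, 40}
Set B = {2, 3, 11, 14, 15, 16, 21, 25, 28}
A ∪ B includes all elements in either set.
Elements from A: {11, 15, 21, 24, 27, 29, 38, 39, 40}
Elements from B not already included: {2, 3, 14, 16, 25, 28}
A ∪ B = {2, 3, 11, 14, 15, 16, 21, 24, 25, 27, 28, 29, 38, 39, 40}

{2, 3, 11, 14, 15, 16, 21, 24, 25, 27, 28, 29, 38, 39, 40}


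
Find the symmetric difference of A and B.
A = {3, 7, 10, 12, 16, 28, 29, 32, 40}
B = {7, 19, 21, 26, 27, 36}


Set A = {3, 7, 10, 12, 16, 28, 29, 32, 40}
Set B = {7, 19, 21, 26, 27, 36}
A △ B = (A \ B) ∪ (B \ A)
Elements in A but not B: {3, 10, 12, 16, 28, 29, 32, 40}
Elements in B but not A: {19, 21, 26, 27, 36}
A △ B = {3, 10, 12, 16, 19, 21, 26, 27, 28, 29, 32, 36, 40}

{3, 10, 12, 16, 19, 21, 26, 27, 28, 29, 32, 36, 40}


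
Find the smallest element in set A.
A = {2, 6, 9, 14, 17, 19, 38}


Set A = {2, 6, 9, 14, 17, 19, 38}
Elements in ascending order: 2, 6, 9, 14, 17, 19, 38
The smallest element is 2.

2


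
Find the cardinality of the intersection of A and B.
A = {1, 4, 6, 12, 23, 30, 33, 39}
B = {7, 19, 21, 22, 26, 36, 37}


Set A = {1, 4, 6, 12, 23, 30, 33, 39}
Set B = {7, 19, 21, 22, 26, 36, 37}
A ∩ B = {}
|A ∩ B| = 0

0


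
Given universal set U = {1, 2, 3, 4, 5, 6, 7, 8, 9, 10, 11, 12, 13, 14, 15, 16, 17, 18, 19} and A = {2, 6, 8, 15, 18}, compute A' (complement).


Universal set U = {1, 2, 3, 4, 5, 6, 7, 8, 9, 10, 11, 12, 13, 14, 15, 16, 17, 18, 19}
Set A = {2, 6, 8, 15, 18}
A' = U \ A = elements in U but not in A
Checking each element of U:
1 (not in A, include), 2 (in A, exclude), 3 (not in A, include), 4 (not in A, include), 5 (not in A, include), 6 (in A, exclude), 7 (not in A, include), 8 (in A, exclude), 9 (not in A, include), 10 (not in A, include), 11 (not in A, include), 12 (not in A, include), 13 (not in A, include), 14 (not in A, include), 15 (in A, exclude), 16 (not in A, include), 17 (not in A, include), 18 (in A, exclude), 19 (not in A, include)
A' = {1, 3, 4, 5, 7, 9, 10, 11, 12, 13, 14, 16, 17, 19}

{1, 3, 4, 5, 7, 9, 10, 11, 12, 13, 14, 16, 17, 19}
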